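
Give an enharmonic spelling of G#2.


Enharmonic notes sound the same pitch but are spelled with different letter names
G# and Ab name the same pitch class
= Ab2


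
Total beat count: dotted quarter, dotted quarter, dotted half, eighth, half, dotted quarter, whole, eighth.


Reasoning:
Beat values:
  dotted quarter = 1.5 beats
  dotted quarter = 1.5 beats
  dotted half = 3 beats
  eighth = 0.5 beats
  half = 2 beats
  dotted quarter = 1.5 beats
  whole = 4 beats
  eighth = 0.5 beats
Sum = 1.5 + 1.5 + 3 + 0.5 + 2 + 1.5 + 4 + 0.5
= 14.5 beats


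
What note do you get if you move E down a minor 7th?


minor 7th: 7 letter names, 10 semitones
Letter: E - 6 → F
Pitch: E - 10 semitones, spelled as an F → F#
= F#


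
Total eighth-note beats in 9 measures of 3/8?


Let's work it out.
Time signature 3/8: the bottom number 8 means the eighth note gets one count
The top number 3 means 3 eighth-note beats per measure
Total = 3 × 9 measures
= 27 eighth-note beats


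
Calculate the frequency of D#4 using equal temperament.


Reasoning:
f = 440 × 2^(n/12) where n = semitones from A4
D#4: -6 semitones from A4
f = 440 × 2^(-6/12)
f = 311.13 Hz


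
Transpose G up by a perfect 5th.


Working:
perfect 5th: 5 letter names, 7 semitones
Letter: G + 4 → D
Pitch: G + 7 semitones, spelled as a D → D
= D


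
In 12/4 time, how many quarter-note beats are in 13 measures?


Time signature 12/4: the bottom number 4 means the quarter note gets one count
The top number 12 means 12 quarter-note beats per measure
Total = 12 × 13 measures
= 156 quarter-note beats


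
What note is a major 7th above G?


Let's work it out.
A 7th spans 7 letter names, so from G we land on F
A major 7th = 11 semitones above G
Spell F at that pitch: F#
= F#


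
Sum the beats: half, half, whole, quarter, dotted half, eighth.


Solution.
Beat values:
  half = 2 beats
  half = 2 beats
  whole = 4 beats
  quarter = 1 beat
  dotted half = 3 beats
  eighth = 0.5 beats
Sum = 2 + 2 + 4 + 1 + 3 + 0.5
= 12.5 beats


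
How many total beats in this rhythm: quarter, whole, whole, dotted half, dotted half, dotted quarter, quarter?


Reasoning:
Beat values:
  quarter = 1 beat
  whole = 4 beats
  whole = 4 beats
  dotted half = 3 beats
  dotted half = 3 beats
  dotted quarter = 1.5 beats
  quarter = 1 beat
Sum = 1 + 4 + 4 + 3 + 3 + 1.5 + 1
= 17.5 beats


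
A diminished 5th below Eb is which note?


Let's work it out.
A 5th spans 5 letter names, so from E we land on A
A diminished 5th = 6 semitones below Eb
Spell A at that pitch: A
= A


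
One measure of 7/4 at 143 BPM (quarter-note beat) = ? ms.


Working:
Quarter-note beat duration = 60000 / 143 ms
Beats per measure (7/4) = 7
One measure = 7 × 60000 / 143 = 420000 / 143 ms
= 2937.1 ms


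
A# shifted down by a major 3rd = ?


major 3rd: 3 letter names, 4 semitones
Letter: A - 2 → F
Pitch: A# - 4 semitones, spelled as an F → F#
= F#


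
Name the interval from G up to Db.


Solution.
Letter names: G → D spans 5 letter names → a 5th
Semitones: G → Db = 6 half-steps
A 5th of 6 semitones is a diminished 5th
= diminished 5th


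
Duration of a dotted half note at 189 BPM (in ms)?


One quarter-note beat = 60000 / BPM = 60000 / 189 ms
Dotted half note = 3 × quarter note
Duration = 3 × 60000 / 189 = 180000 / 189
= 952.4 ms


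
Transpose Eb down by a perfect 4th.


Let's work it out.
perfect 4th: 4 letter names, 5 semitones
Letter: E - 3 → B
Pitch: Eb - 5 semitones, spelled as a B → Bb
= Bb


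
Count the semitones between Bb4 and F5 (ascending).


Solution.
Absolute semitone position = octave×12 + chromatic position
Bb4: 4×12 + 10 = 58
F5: 5×12 + 5 = 65
Difference = 65 - 58 = 7
= 7 semitones


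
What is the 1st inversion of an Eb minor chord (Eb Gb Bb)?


Solution.
Root position: Eb Gb Bb
1st inversion: move root up an octave
Bass note: Gb
Notes (bottom to top) = Gb Bb Eb


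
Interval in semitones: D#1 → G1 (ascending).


Working:
Absolute semitone position = octave×12 + chromatic position
D#1: 1×12 + 3 = 15
G1: 1×12 + 7 = 19
Difference = 19 - 15 = 4
= 4 semitones


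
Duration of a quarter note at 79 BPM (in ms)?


One quarter-note beat = 60000 / BPM = 60000 / 79 ms
Duration = 60000 / 79
= 759.5 ms


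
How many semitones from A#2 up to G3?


Let's work it out.
Absolute semitone position = octave×12 + chromatic position
A#2: 2×12 + 10 = 34
G3: 3×12 + 7 = 43
Difference = 43 - 34 = 9
= 9 semitones


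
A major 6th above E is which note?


Reasoning:
A 6th spans 6 letter names, so from E we land on C
A major 6th = 9 semitones above E
Spell C at that pitch: C#
= C#


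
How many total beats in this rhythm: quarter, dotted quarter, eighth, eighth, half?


Reasoning:
Beat values:
  quarter = 1 beat
  dotted quarter = 1.5 beats
  eighth = 0.5 beats
  eighth = 0.5 beats
  half = 2 beats
Sum = 1 + 1.5 + 0.5 + 0.5 + 2
= 5.5 beats


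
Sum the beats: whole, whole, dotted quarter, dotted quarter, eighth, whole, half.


Working:
Beat values:
  whole = 4 beats
  whole = 4 beats
  dotted quarter = 1.5 beats
  dotted quarter = 1.5 beats
  eighth = 0.5 beats
  whole = 4 beats
  half = 2 beats
Sum = 4 + 4 + 1.5 + 1.5 + 0.5 + 4 + 2
= 17.5 beats


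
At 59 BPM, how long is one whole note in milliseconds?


Working:
One quarter-note beat = 60000 / BPM = 60000 / 59 ms
Whole note = 4 × quarter note
Duration = 4 × 60000 / 59 = 240000 / 59
= 4067.8 ms


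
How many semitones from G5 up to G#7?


Reasoning:
Absolute semitone position = octave×12 + chromatic position
G5: 5×12 + 7 = 67
G#7: 7×12 + 8 = 92
Difference = 92 - 67 = 25
= 25 semitones


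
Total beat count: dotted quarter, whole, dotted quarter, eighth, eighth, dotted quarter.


Working:
Beat values:
  dotted quarter = 1.5 beats
  whole = 4 beats
  dotted quarter = 1.5 beats
  eighth = 0.5 beats
  eighth = 0.5 beats
  dotted quarter = 1.5 beats
Sum = 1.5 + 4 + 1.5 + 0.5 + 0.5 + 1.5
= 9.5 beats


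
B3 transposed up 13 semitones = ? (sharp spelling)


B3: chromatic position 11 in octave 3 → absolute = 3×12 + 11 = 47
Transpose up 13: 47 + 13 = 60
60 = 5×12 + 0 → C in octave 5
Result = C5


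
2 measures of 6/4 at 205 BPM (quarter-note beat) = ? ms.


Step by step:
Quarter-note beat duration = 60000 / 205 ms
Beats per measure (6/4) = 6
One measure = 6 × 60000 / 205 = 360000 / 205 ms
2 measures = 2 × 360000 / 205 = 720000 / 205
= 3512.2 ms


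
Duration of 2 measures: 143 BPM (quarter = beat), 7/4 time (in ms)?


Step by step:
Quarter-note beat duration = 60000 / 143 ms
Beats per measure (7/4) = 7
One measure = 7 × 60000 / 143 = 420000 / 143 ms
2 measures = 2 × 420000 / 143 = 840000 / 143
= 5874.1 ms


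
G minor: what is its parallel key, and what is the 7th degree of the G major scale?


Solution.
Parallel keys share the same tonic but differ in mode
G minor → parallel is G major
G major scale: G A B C D E F#
= G major; 7th degree = F#


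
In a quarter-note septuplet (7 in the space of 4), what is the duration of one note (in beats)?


Let's work it out.
Septuplet: 7 notes occupy the space of 4 quarter notes
Space = 4 × 1 = 4 beats
Each septuplet note = 4 / 7 = 4/7 beats
= 4/7 beats


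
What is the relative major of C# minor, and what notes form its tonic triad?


Let's work it out.
The relative major shares the key signature and is a minor 3rd above the minor tonic
A minor 3rd above C# is E
→ relative major of C# minor is E major
Tonic triad of E major = root + major 3rd + perfect 5th = E G# B
= E major; triad = E G# B


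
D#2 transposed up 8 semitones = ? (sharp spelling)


Let's work it out.
D#2: chromatic position 3 in octave 2 → absolute = 2×12 + 3 = 27
Transpose up 8: 27 + 8 = 35
35 = 2×12 + 11 → B in octave 2
Result = B2


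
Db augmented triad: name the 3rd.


Augmented triad = root + major 3rd (4 semitones) + augmented 5th (8 semitones)
A triad on Db stacks thirds, so the chord tones use letter names D-F-A
Root: Db
Major 3rd above Db: F
Augmented 5th above Db: A
The 3rd = F


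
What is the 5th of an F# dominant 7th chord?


Let's work it out.
Dominant 7th chord = root + major 3rd + perfect 5th + minor 7th
Seventh chords stack in thirds, so the letter names are F-A-C-E
Root: F#
Major 3rd above F#: A#
Perfect 5th above F#: C#
Minor 7th above F#: E
The 5th = C#


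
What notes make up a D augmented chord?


Let's work it out.
Augmented triad = root + major 3rd (4 semitones) + augmented 5th (8 semitones)
A triad on D stacks thirds, so the chord tones use letter names D-F-A
Root: D
Major 3rd above D: F#
Augmented 5th above D: A#
Chord = D F# A#


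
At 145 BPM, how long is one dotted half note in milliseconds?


One quarter-note beat = 60000 / BPM = 60000 / 145 ms
Dotted half note = 3 × quarter note
Duration = 3 × 60000 / 145 = 180000 / 145
= 1241.4 ms


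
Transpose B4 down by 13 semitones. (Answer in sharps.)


Let's work it out.
B4: chromatic position 11 in octave 4 → absolute = 4×12 + 11 = 59
Transpose down 13: 59 - 13 = 46
46 = 3×12 + 10 → A# in octave 3
Result = A#3


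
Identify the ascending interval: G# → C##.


Step by step:
Letter names: G → C spans 4 letter names → a 4th
Semitones: G# → C## = 6 half-steps
A 4th of 6 semitones is an augmented 4th
= augmented 4th


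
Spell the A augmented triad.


Solution.
Augmented triad = root + major 3rd (4 semitones) + augmented 5th (8 semitones)
A triad on A stacks thirds, so the chord tones use letter names A-C-E
Root: A
Major 3rd above A: C#
Augmented 5th above A: E#
Chord = A C# E#


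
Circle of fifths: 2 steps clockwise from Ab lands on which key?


Each clockwise step on the circle of fifths moves up a perfect 5th
From Ab: Ab → Eb → Bb
= Bb


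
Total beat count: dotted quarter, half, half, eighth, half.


Solution.
Beat values:
  dotted quarter = 1.5 beats
  half = 2 beats
  half = 2 beats
  eighth = 0.5 beats
  half = 2 beats
Sum = 1.5 + 2 + 2 + 0.5 + 2
= 8 beats


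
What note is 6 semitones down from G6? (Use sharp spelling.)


Working:
G6: chromatic position 7 in octave 6 → absolute = 6×12 + 7 = 79
Transpose down 6: 79 - 6 = 73
73 = 6×12 + 1 → C# in octave 6
Result = C#6


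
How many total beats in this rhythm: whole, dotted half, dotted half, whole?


Let's work it out.
Beat values:
  whole = 4 beats
  dotted half = 3 beats
  dotted half = 3 beats
  whole = 4 beats
Sum = 4 + 3 + 3 + 4
= 14 beats


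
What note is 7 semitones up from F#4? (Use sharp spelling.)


Let's work it out.
F#4: chromatic position 6 in octave 4 → absolute = 4×12 + 6 = 54
Transpose up 7: 54 + 7 = 61
61 = 5×12 + 1 → C# in octave 5
Result = C#5


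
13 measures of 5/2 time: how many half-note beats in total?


Reasoning:
Time signature 5/2: the bottom number 2 means the half note gets one count
The top number 5 means 5 half-note beats per measure
Total = 5 × 13 measures
= 65 half-note beats


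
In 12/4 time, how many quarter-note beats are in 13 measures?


Working:
Time signature 12/4: the bottom number 4 means the quarter note gets one count
The top number 12 means 12 quarter-note beats per measure
Total = 12 × 13 measures
= 156 quarter-note beats


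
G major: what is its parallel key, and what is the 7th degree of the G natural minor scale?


Solution.
Parallel keys share the same tonic but differ in mode
G major → parallel is G minor
G natural minor scale: G A Bb C D Eb F
= G minor; 7th degree = F


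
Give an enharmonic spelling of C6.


Solution.
Enharmonic notes sound the same pitch but are spelled with different letter names
C and Dbb name the same pitch class
= Dbb6


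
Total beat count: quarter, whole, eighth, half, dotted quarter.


Solution.
Beat values:
  quarter = 1 beat
  whole = 4 beats
  eighth = 0.5 beats
  half = 2 beats
  dotted quarter = 1.5 beats
Sum = 1 + 4 + 0.5 + 2 + 1.5
= 9 beats


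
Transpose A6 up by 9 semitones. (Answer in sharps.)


Solution.
A6: chromatic position 9 in octave 6 → absolute = 6×12 + 9 = 81
Transpose up 9: 81 + 9 = 90
90 = 7×12 + 6 → F# in octave 7
Result = F#7


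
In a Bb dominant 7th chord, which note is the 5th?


Dominant 7th chord = root + major 3rd + perfect 5th + minor 7th
Seventh chords stack in thirds, so the letter names are B-D-F-A
Root: Bb
Major 3rd above Bb: D
Perfect 5th above Bb: F
Minor 7th above Bb: Ab
The 5th = F


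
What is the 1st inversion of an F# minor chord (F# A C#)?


Working:
Root position: F# A C#
1st inversion: move root up an octave
Bass note: A
Notes (bottom to top) = A C# F#


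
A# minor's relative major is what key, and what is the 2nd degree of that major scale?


Let's work it out.
The relative major shares the key signature and is a minor 3rd above the minor tonic
A minor 3rd above A# is C#
→ relative major of A# minor is C# major
C# major scale: C# D# E# F# G# A# B#
= C# major; 2nd degree = D#


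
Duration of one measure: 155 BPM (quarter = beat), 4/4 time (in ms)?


Reasoning:
Quarter-note beat duration = 60000 / 155 ms
Beats per measure (4/4) = 4
One measure = 4 × 60000 / 155 = 240000 / 155 ms
= 1548.4 ms


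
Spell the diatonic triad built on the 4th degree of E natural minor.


Working:
E natural minor scale: E F# G A B C D
Diatonic triad on degree 4 stacks scale notes 4, 6, 1: A C E
A→C = 3 semitones; A→E = 7 semitones → minor triad
= A C E (minor)


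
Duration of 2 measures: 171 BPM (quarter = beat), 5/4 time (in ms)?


Quarter-note beat duration = 60000 / 171 ms
Beats per measure (5/4) = 5
One measure = 5 × 60000 / 171 = 300000 / 171 ms
2 measures = 2 × 300000 / 171 = 600000 / 171
= 3508.8 ms


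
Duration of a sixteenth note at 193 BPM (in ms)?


One quarter-note beat = 60000 / BPM = 60000 / 193 ms
Sixteenth note = 1/4 × quarter note
Duration = 1/4 × 60000 / 193 = 15000 / 193
= 77.7 ms


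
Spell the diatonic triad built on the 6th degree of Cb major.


Cb major scale: Cb Db Eb Fb Gb Ab Bb
Diatonic triad on degree 6 stacks scale notes 6, 1, 3: Ab Cb Eb
Ab→Cb = 3 semitones; Ab→Eb = 7 semitones → minor triad
= Ab Cb Eb (minor)


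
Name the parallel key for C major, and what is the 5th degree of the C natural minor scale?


Step by step:
Parallel keys share the same tonic but differ in mode
C major → parallel is C minor
C natural minor scale: C D Eb F G Ab Bb
= C minor; 5th degree = G


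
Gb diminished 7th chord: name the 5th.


Working:
Diminished 7th chord = root + minor 3rd + diminished 5th + diminished 7th
Seventh chords stack in thirds, so the letter names are G-B-D-F
Root: Gb
Minor 3rd above Gb: Bbb
Diminished 5th above Gb: Dbb
Diminished 7th above Gb: Fbb
The 5th = Dbb


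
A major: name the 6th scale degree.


Major scale pattern: W-W-H-W-W-W-H (2-2-1-2-2-2-1 semitones)
Starting from A:
  A + 2 semitones → B
  B + 2 semitones → C#
  C# + 1 semitone → D
  D + 2 semitones → E
  E + 2 semitones → F#
  F# + 2 semitones → G#
  G# + 1 semitone → A
Scale: A B C# D E F# G#
Degree 6 = F#


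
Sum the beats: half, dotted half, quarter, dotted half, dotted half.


Working:
Beat values:
  half = 2 beats
  dotted half = 3 beats
  quarter = 1 beat
  dotted half = 3 beats
  dotted half = 3 beats
Sum = 2 + 3 + 1 + 3 + 3
= 12 beats


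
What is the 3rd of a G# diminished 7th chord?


Diminished 7th chord = root + minor 3rd + diminished 5th + diminished 7th
Seventh chords stack in thirds, so the letter names are G-B-D-F
Root: G#
Minor 3rd above G#: B
Diminished 5th above G#: D
Diminished 7th above G#: F
The 3rd = B


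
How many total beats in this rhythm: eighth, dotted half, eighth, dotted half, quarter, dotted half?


Reasoning:
Beat values:
  eighth = 0.5 beats
  dotted half = 3 beats
  eighth = 0.5 beats
  dotted half = 3 beats
  quarter = 1 beat
  dotted half = 3 beats
Sum = 0.5 + 3 + 0.5 + 3 + 1 + 3
= 11 beats


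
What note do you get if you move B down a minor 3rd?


Solution.
minor 3rd: 3 letter names, 3 semitones
Letter: B - 2 → G
Pitch: B - 3 semitones, spelled as a G → G#
= G#


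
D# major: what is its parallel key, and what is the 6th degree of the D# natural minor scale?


Parallel keys share the same tonic but differ in mode
D# major → parallel is D# minor
D# natural minor scale: D# E# F# G# A# B C#
= D# minor; 6th degree = B


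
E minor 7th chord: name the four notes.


Reasoning:
Minor 7th chord = root + minor 3rd + perfect 5th + minor 7th
Seventh chords stack in thirds, so the letter names are E-G-B-D
Root: E
Minor 3rd above E: G
Perfect 5th above E: B
Minor 7th above E: D
Chord = E G B D


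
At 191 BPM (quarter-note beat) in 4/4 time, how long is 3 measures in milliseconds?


Working:
Quarter-note beat duration = 60000 / 191 ms
Beats per measure (4/4) = 4
One measure = 4 × 60000 / 191 = 240000 / 191 ms
3 measures = 3 × 240000 / 191 = 720000 / 191
= 3769.6 ms


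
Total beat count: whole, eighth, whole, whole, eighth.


Solution.
Beat values:
  whole = 4 beats
  eighth = 0.5 beats
  whole = 4 beats
  whole = 4 beats
  eighth = 0.5 beats
Sum = 4 + 0.5 + 4 + 4 + 0.5
= 13 beats


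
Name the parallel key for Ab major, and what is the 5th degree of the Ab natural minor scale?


Solution.
Parallel keys share the same tonic but differ in mode
Ab major → parallel is Ab minor
Ab natural minor scale: Ab Bb Cb Db Eb Fb Gb
= Ab minor; 5th degree = Eb


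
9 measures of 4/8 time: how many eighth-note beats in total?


Reasoning:
Time signature 4/8: the bottom number 8 means the eighth note gets one count
The top number 4 means 4 eighth-note beats per measure
Total = 4 × 9 measures
= 36 eighth-note beats


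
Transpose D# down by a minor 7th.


minor 7th: 7 letter names, 10 semitones
Letter: D - 6 → E
Pitch: D# - 10 semitones, spelled as an E → E#
= E#


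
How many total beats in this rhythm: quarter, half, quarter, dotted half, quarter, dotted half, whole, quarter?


Reasoning:
Beat values:
  quarter = 1 beat
  half = 2 beats
  quarter = 1 beat
  dotted half = 3 beats
  quarter = 1 beat
  dotted half = 3 beats
  whole = 4 beats
  quarter = 1 beat
Sum = 1 + 2 + 1 + 3 + 1 + 3 + 4 + 1
= 16 beats


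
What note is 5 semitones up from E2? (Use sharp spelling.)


Let's work it out.
E2: chromatic position 4 in octave 2 → absolute = 2×12 + 4 = 28
Transpose up 5: 28 + 5 = 33
33 = 2×12 + 9 → A in octave 2
Result = A2


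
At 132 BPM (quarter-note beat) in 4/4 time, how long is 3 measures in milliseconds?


Solution.
Quarter-note beat duration = 60000 / 132 ms
Beats per measure (4/4) = 4
One measure = 4 × 60000 / 132 = 240000 / 132 ms
3 measures = 3 × 240000 / 132 = 720000 / 132
= 5454.5 ms


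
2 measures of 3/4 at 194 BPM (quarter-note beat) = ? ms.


Reasoning:
Quarter-note beat duration = 60000 / 194 ms
Beats per measure (3/4) = 3
One measure = 3 × 60000 / 194 = 180000 / 194 ms
2 measures = 2 × 180000 / 194 = 360000 / 194
= 1855.7 ms


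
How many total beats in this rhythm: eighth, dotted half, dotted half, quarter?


Working:
Beat values:
  eighth = 0.5 beats
  dotted half = 3 beats
  dotted half = 3 beats
  quarter = 1 beat
Sum = 0.5 + 3 + 3 + 1
= 7.5 beats


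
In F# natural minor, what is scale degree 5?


Reasoning:
Natural minor scale pattern: W-H-W-W-H-W-W (2-1-2-2-1-2-2 semitones)
Starting from F#:
  F# + 2 semitones → G#
  G# + 1 semitone → A
  A + 2 semitones → B
  B + 2 semitones → C#
  C# + 1 semitone → D
  D + 2 semitones → E
  E + 2 semitones → F#
Scale: F# G# A B C# D E
Degree 5 = C#


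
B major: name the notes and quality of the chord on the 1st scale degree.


B major scale: B C# D# E F# G# A#
Diatonic triad on degree 1 stacks scale notes 1, 3, 5: B D# F#
B→D# = 4 semitones; B→F# = 7 semitones → major triad
= B D# F# (major)


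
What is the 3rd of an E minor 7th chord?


Step by step:
Minor 7th chord = root + minor 3rd + perfect 5th + minor 7th
Seventh chords stack in thirds, so the letter names are E-G-B-D
Root: E
Minor 3rd above E: G
Perfect 5th above E: B
Minor 7th above E: D
The 3rd = G


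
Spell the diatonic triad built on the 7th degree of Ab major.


Solution.
Ab major scale: Ab Bb C Db Eb F G
Diatonic triad on degree 7 stacks scale notes 7, 2, 4: G Bb Db
G→Bb = 3 semitones; G→Db = 6 semitones → diminished triad
= G Bb Db (diminished)


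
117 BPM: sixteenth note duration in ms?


One quarter-note beat = 60000 / BPM = 60000 / 117 ms
Sixteenth note = 1/4 × quarter note
Duration = 1/4 × 60000 / 117 = 15000 / 117
= 128.2 ms


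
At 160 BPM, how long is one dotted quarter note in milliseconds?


One quarter-note beat = 60000 / BPM = 60000 / 160 ms
Dotted quarter note = 3/2 × quarter note
Duration = 3/2 × 60000 / 160 = 90000 / 160
= 562.5 ms


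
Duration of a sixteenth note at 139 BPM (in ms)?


Working:
One quarter-note beat = 60000 / BPM = 60000 / 139 ms
Sixteenth note = 1/4 × quarter note
Duration = 1/4 × 60000 / 139 = 15000 / 139
= 107.9 ms


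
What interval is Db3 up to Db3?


Letter names: D → D spans 1 letter name → a unison
Semitones: Db3 → Db3 = 0 half-steps
A unison of 0 semitones is a perfect unison
= perfect unison


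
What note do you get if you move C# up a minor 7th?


minor 7th: 7 letter names, 10 semitones
Letter: C + 6 → B
Pitch: C# + 10 semitones, spelled as a B → B
= B


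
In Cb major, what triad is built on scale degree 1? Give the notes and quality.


Reasoning:
Cb major scale: Cb Db Eb Fb Gb Ab Bb
Diatonic triad on degree 1 stacks scale notes 1, 3, 5: Cb Eb Gb
Cb→Eb = 4 semitones; Cb→Gb = 7 semitones → major triad
= Cb Eb Gb (major)


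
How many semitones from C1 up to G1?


Absolute semitone position = octave×12 + chromatic position
C1: 1×12 + 0 = 12
G1: 1×12 + 7 = 19
Difference = 19 - 12 = 7
= 7 semitones


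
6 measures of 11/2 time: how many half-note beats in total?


Time signature 11/2: the bottom number 2 means the half note gets one count
The top number 11 means 11 half-note beats per measure
Total = 11 × 6 measures
= 66 half-note beats


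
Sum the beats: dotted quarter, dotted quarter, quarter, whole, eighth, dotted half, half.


Step by step:
Beat values:
  dotted quarter = 1.5 beats
  dotted quarter = 1.5 beats
  quarter = 1 beat
  whole = 4 beats
  eighth = 0.5 beats
  dotted half = 3 beats
  half = 2 beats
Sum = 1.5 + 1.5 + 1 + 4 + 0.5 + 3 + 2
= 13.5 beats


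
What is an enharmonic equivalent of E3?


Solution.
Enharmonic notes sound the same pitch but are spelled with different letter names
E and Fb name the same pitch class
= Fb3


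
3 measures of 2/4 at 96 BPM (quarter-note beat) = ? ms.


Quarter-note beat duration = 60000 / 96 ms
Beats per measure (2/4) = 2
One measure = 2 × 60000 / 96 = 120000 / 96 ms
3 measures = 3 × 120000 / 96 = 360000 / 96
= 3750.0 ms


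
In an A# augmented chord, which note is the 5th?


Augmented triad = root + major 3rd (4 semitones) + augmented 5th (8 semitones)
A triad on A# stacks thirds, so the chord tones use letter names A-C-E
Root: A#
Major 3rd above A#: C##
Augmented 5th above A#: E##
The 5th = E##


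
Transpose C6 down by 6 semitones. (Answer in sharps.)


C6: chromatic position 0 in octave 6 → absolute = 6×12 + 0 = 72
Transpose down 6: 72 - 6 = 66
66 = 5×12 + 6 → F# in octave 5
Result = F#5


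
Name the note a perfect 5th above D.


A 5th spans 5 letter names, so from D we land on A
A perfect 5th = 7 semitones above D
Spell A at that pitch: A
= A


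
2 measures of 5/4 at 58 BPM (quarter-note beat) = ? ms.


Working:
Quarter-note beat duration = 60000 / 58 ms
Beats per measure (5/4) = 5
One measure = 5 × 60000 / 58 = 300000 / 58 ms
2 measures = 2 × 300000 / 58 = 600000 / 58
= 10344.8 ms


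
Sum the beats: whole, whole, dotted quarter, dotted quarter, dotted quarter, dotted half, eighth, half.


Reasoning:
Beat values:
  whole = 4 beats
  whole = 4 beats
  dotted quarter = 1.5 beats
  dotted quarter = 1.5 beats
  dotted quarter = 1.5 beats
  dotted half = 3 beats
  eighth = 0.5 beats
  half = 2 beats
Sum = 4 + 4 + 1.5 + 1.5 + 1.5 + 3 + 0.5 + 2
= 18 beats


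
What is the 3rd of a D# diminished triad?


Diminished triad = root + minor 3rd (3 semitones) + diminished 5th (6 semitones)
A triad on D# stacks thirds, so the chord tones use letter names D-F-A
Root: D#
Minor 3rd above D#: F#
Diminished 5th above D#: A
The 3rd = F#


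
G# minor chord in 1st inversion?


Step by step:
Root position: G# B D#
1st inversion: move root up an octave
Bass note: B
Notes (bottom to top) = B D# G#


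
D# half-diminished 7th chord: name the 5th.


Reasoning:
Half-diminished 7th chord = root + minor 3rd + diminished 5th + minor 7th
Seventh chords stack in thirds, so the letter names are D-F-A-C
Root: D#
Minor 3rd above D#: F#
Diminished 5th above D#: A
Minor 7th above D#: C#
The 5th = A


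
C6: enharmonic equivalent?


Working:
Enharmonic notes sound the same pitch but are spelled with different letter names
C and B# name the same pitch class
Octave numbers change at C, so C6 = B#5
= B#5


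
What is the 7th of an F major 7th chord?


Working:
Major 7th chord = root + major 3rd + perfect 5th + major 7th
Seventh chords stack in thirds, so the letter names are F-A-C-E
Root: F
Major 3rd above F: A
Perfect 5th above F: C
Major 7th above F: E
The 7th = E


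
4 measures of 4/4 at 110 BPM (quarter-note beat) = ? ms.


Solution.
Quarter-note beat duration = 60000 / 110 ms
Beats per measure (4/4) = 4
One measure = 4 × 60000 / 110 = 240000 / 110 ms
4 measures = 4 × 240000 / 110 = 960000 / 110
= 8727.3 ms


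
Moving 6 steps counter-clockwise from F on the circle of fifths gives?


Step by step:
Each counter-clockwise step moves down a perfect 5th (= up a perfect 4th)
From F: F → Bb → Eb → Ab → Db → F#/Gb → B
= B


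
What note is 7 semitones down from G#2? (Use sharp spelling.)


G#2: chromatic position 8 in octave 2 → absolute = 2×12 + 8 = 32
Transpose down 7: 32 - 7 = 25
25 = 2×12 + 1 → C# in octave 2
Result = C#2


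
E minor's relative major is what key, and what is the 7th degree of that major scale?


Solution.
The relative major shares the key signature and is a minor 3rd above the minor tonic
A minor 3rd above E is G
→ relative major of E minor is G major
G major scale: G A B C D E F#
= G major; 7th degree = F#


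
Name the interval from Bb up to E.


Letter names: B → E spans 4 letter names → a 4th
Semitones: Bb → E = 6 half-steps
A 4th of 6 semitones is an augmented 4th
= augmented 4th


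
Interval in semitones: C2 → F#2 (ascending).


Solution.
Absolute semitone position = octave×12 + chromatic position
C2: 2×12 + 0 = 24
F#2: 2×12 + 6 = 30
Difference = 30 - 24 = 6
= 6 semitones


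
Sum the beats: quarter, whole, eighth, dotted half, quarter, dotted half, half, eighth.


Working:
Beat values:
  quarter = 1 beat
  whole = 4 beats
  eighth = 0.5 beats
  dotted half = 3 beats
  quarter = 1 beat
  dotted half = 3 beats
  half = 2 beats
  eighth = 0.5 beats
Sum = 1 + 4 + 0.5 + 3 + 1 + 3 + 2 + 0.5
= 15 beats


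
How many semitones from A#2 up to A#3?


Reasoning:
Absolute semitone position = octave×12 + chromatic position
A#2: 2×12 + 10 = 34
A#3: 3×12 + 10 = 46
Difference = 46 - 34 = 12
= 12 semitones


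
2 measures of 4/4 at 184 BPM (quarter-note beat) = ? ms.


Quarter-note beat duration = 60000 / 184 ms
Beats per measure (4/4) = 4
One measure = 4 × 60000 / 184 = 240000 / 184 ms
2 measures = 2 × 240000 / 184 = 480000 / 184
= 2608.7 ms


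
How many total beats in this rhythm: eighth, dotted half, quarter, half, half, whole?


Beat values:
  eighth = 0.5 beats
  dotted half = 3 beats
  quarter = 1 beat
  half = 2 beats
  half = 2 beats
  whole = 4 beats
Sum = 0.5 + 3 + 1 + 2 + 2 + 4
= 12.5 beats


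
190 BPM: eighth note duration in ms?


One quarter-note beat = 60000 / BPM = 60000 / 190 ms
Eighth note = 1/2 × quarter note
Duration = 1/2 × 60000 / 190 = 30000 / 190
= 157.9 ms


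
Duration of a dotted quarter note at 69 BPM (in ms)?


Step by step:
One quarter-note beat = 60000 / BPM = 60000 / 69 ms
Dotted quarter note = 3/2 × quarter note
Duration = 3/2 × 60000 / 69 = 90000 / 69
= 1304.3 ms


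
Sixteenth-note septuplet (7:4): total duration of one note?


Septuplet: 7 notes occupy the space of 4 sixteenth notes
Space = 4 × 1/4 = 1 beat
Each septuplet note = 1 / 7 = 1/7 beats
= 1/7 beats


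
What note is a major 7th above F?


Solution.
A 7th spans 7 letter names, so from F we land on E
A major 7th = 11 semitones above F
Spell E at that pitch: E
= E


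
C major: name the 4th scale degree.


Solution.
Major scale pattern: W-W-H-W-W-W-H (2-2-1-2-2-2-1 semitones)
Starting from C:
  C + 2 semitones → D
  D + 2 semitones → E
  E + 1 semitone → F
  F + 2 semitones → G
  G + 2 semitones → A
  A + 2 semitones → B
  B + 1 semitone → C
Scale: C D E F G A B
Degree 4 = F


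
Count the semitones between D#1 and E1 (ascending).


Step by step:
Absolute semitone position = octave×12 + chromatic position
D#1: 1×12 + 3 = 15
E1: 1×12 + 4 = 16
Difference = 16 - 15 = 1
= 1 semitone


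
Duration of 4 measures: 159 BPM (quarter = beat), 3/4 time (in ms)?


Working:
Quarter-note beat duration = 60000 / 159 ms
Beats per measure (3/4) = 3
One measure = 3 × 60000 / 159 = 180000 / 159 ms
4 measures = 4 × 180000 / 159 = 720000 / 159
= 4528.3 ms


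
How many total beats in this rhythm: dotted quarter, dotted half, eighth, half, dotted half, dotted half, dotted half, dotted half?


Solution.
Beat values:
  dotted quarter = 1.5 beats
  dotted half = 3 beats
  eighth = 0.5 beats
  half = 2 beats
  dotted half = 3 beats
  dotted half = 3 beats
  dotted half = 3 beats
  dotted half = 3 beats
Sum = 1.5 + 3 + 0.5 + 2 + 3 + 3 + 3 + 3
= 19 beats


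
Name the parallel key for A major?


Parallel keys share the same tonic but differ in mode
A major → parallel is A minor
= A minor


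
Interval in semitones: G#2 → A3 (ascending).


Let's work it out.
Absolute semitone position = octave×12 + chromatic position
G#2: 2×12 + 8 = 32
A3: 3×12 + 9 = 45
Difference = 45 - 32 = 13
= 13 semitones


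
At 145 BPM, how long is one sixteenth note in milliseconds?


Reasoning:
One quarter-note beat = 60000 / BPM = 60000 / 145 ms
Sixteenth note = 1/4 × quarter note
Duration = 1/4 × 60000 / 145 = 15000 / 145
= 103.4 ms


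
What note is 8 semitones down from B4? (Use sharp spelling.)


B4: chromatic position 11 in octave 4 → absolute = 4×12 + 11 = 59
Transpose down 8: 59 - 8 = 51
51 = 4×12 + 3 → D# in octave 4
Result = D#4


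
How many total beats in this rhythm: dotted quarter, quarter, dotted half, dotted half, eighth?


Working:
Beat values:
  dotted quarter = 1.5 beats
  quarter = 1 beat
  dotted half = 3 beats
  dotted half = 3 beats
  eighth = 0.5 beats
Sum = 1.5 + 1 + 3 + 3 + 0.5
= 9 beats


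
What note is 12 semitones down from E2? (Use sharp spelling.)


Working:
E2: chromatic position 4 in octave 2 → absolute = 2×12 + 4 = 28
Transpose down 12: 28 - 12 = 16
16 = 1×12 + 4 → E in octave 1
Result = E1


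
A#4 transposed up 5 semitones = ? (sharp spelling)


A#4: chromatic position 10 in octave 4 → absolute = 4×12 + 10 = 58
Transpose up 5: 58 + 5 = 63
63 = 5×12 + 3 → D# in octave 5
Result = D#5


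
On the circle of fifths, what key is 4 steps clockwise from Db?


Each clockwise step on the circle of fifths moves up a perfect 5th
From Db: Db → Ab → Eb → Bb → F
= F


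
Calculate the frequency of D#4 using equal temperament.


Step by step:
f = 440 × 2^(n/12) where n = semitones from A4
D#4: -6 semitones from A4
f = 440 × 2^(-6/12)
f = 311.13 Hz


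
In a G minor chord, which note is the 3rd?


Minor triad = root + minor 3rd (3 semitones) + perfect 5th (7 semitones)
A triad on G stacks thirds, so the chord tones use letter names G-B-D
Root: G
Minor 3rd above G: Bb
Perfect 5th above G: D
The 3rd = Bb


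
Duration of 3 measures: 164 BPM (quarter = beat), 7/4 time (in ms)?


Let's work it out.
Quarter-note beat duration = 60000 / 164 ms
Beats per measure (7/4) = 7
One measure = 7 × 60000 / 164 = 420000 / 164 ms
3 measures = 3 × 420000 / 164 = 1260000 / 164
= 7682.9 ms


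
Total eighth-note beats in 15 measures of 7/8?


Solution.
Time signature 7/8: the bottom number 8 means the eighth note gets one count
The top number 7 means 7 eighth-note beats per measure
Total = 7 × 15 measures
= 105 eighth-note beats


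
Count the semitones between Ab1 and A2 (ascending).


Absolute semitone position = octave×12 + chromatic position
Ab1: 1×12 + 8 = 20
A2: 2×12 + 9 = 33
Difference = 33 - 20 = 13
= 13 semitones


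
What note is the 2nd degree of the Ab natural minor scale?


Reasoning:
Natural minor scale pattern: W-H-W-W-H-W-W (2-1-2-2-1-2-2 semitones)
Starting from Ab:
  Ab + 2 semitones → Bb
  Bb + 1 semitone → Cb
  Cb + 2 semitones → Db
  Db + 2 semitones → Eb
  Eb + 1 semitone → Fb
  Fb + 2 semitones → Gb
  Gb + 2 semitones → Ab
Scale: Ab Bb Cb Db Eb Fb Gb
Degree 2 = Bb


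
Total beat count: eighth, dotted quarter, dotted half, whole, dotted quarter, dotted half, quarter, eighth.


Beat values:
  eighth = 0.5 beats
  dotted quarter = 1.5 beats
  dotted half = 3 beats
  whole = 4 beats
  dotted quarter = 1.5 beats
  dotted half = 3 beats
  quarter = 1 beat
  eighth = 0.5 beats
Sum = 0.5 + 1.5 + 3 + 4 + 1.5 + 3 + 1 + 0.5
= 15 beats


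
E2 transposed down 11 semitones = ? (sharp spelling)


Working:
E2: chromatic position 4 in octave 2 → absolute = 2×12 + 4 = 28
Transpose down 11: 28 - 11 = 17
17 = 1×12 + 5 → F in octave 1
Result = F1


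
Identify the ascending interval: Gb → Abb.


Letter names: G → A spans 2 letter names → a 2nd
Semitones: Gb → Abb = 1 half-step
A 2nd of 1 semitone is a minor 2nd
= minor 2nd


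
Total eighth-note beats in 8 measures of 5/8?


Time signature 5/8: the bottom number 8 means the eighth note gets one count
The top number 5 means 5 eighth-note beats per measure
Total = 5 × 8 measures
= 40 eighth-note beats


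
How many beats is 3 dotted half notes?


Base half note = 2 beats
Dot 1 adds half the previous value: +1
One dotted half = 2 + 1 = 3
3 of them = 3 × 3 = 9
= 9 beats


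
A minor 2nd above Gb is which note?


A 2nd spans 2 letter names, so from G we land on A
A minor 2nd = 1 semitone above Gb
Spell A at that pitch: Abb
= Abb


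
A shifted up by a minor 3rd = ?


Working:
minor 3rd: 3 letter names, 3 semitones
Letter: A + 2 → C
Pitch: A + 3 semitones, spelled as a C → C
= C


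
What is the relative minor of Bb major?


Step by step:
The relative minor shares the major's key signature and starts on its 6th degree
6th degree = a major 6th above the tonic; a major 6th above Bb is G
→ relative minor of Bb major is G minor
= G minor


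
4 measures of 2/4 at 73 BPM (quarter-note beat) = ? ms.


Solution.
Quarter-note beat duration = 60000 / 73 ms
Beats per measure (2/4) = 2
One measure = 2 × 60000 / 73 = 120000 / 73 ms
4 measures = 4 × 120000 / 73 = 480000 / 73
= 6575.3 ms


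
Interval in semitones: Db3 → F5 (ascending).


Step by step:
Absolute semitone position = octave×12 + chromatic position
Db3: 3×12 + 1 = 37
F5: 5×12 + 5 = 65
Difference = 65 - 37 = 28
= 28 semitones


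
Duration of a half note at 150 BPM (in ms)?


Reasoning:
One quarter-note beat = 60000 / BPM = 60000 / 150 ms
Half note = 2 × quarter note
Duration = 2 × 60000 / 150 = 120000 / 150
= 800.0 ms


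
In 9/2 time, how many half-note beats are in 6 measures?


Let's work it out.
Time signature 9/2: the bottom number 2 means the half note gets one count
The top number 9 means 9 half-note beats per measure
Total = 9 × 6 measures
= 54 half-note beats


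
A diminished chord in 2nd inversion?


Working:
Root position: A C Eb
2nd inversion: move root and 3rd up an octave
Bass note: Eb
Notes (bottom to top) = Eb A C


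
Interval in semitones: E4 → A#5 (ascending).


Working:
Absolute semitone position = octave×12 + chromatic position
E4: 4×12 + 4 = 52
A#5: 5×12 + 10 = 70
Difference = 70 - 52 = 18
= 18 semitones


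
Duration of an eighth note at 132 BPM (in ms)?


Solution.
One quarter-note beat = 60000 / BPM = 60000 / 132 ms
Eighth note = 1/2 × quarter note
Duration = 1/2 × 60000 / 132 = 30000 / 132
= 227.3 ms


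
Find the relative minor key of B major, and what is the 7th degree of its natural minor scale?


Let's work it out.
The relative minor shares the major's key signature and starts on its 6th degree
6th degree = a major 6th above the tonic; a major 6th above B is G#
→ relative minor of B major is G# minor
G# natural minor scale: G# A# B C# D# E F#
= G# minor; 7th degree = F#


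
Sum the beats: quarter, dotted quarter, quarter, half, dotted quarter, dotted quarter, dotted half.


Let's work it out.
Beat values:
  quarter = 1 beat
  dotted quarter = 1.5 beats
  quarter = 1 beat
  half = 2 beats
  dotted quarter = 1.5 beats
  dotted quarter = 1.5 beats
  dotted half = 3 beats
Sum = 1 + 1.5 + 1 + 2 + 1.5 + 1.5 + 3
= 11.5 beats


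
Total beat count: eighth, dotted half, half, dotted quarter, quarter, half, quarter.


Step by step:
Beat values:
  eighth = 0.5 beats
  dotted half = 3 beats
  half = 2 beats
  dotted quarter = 1.5 beats
  quarter = 1 beat
  half = 2 beats
  quarter = 1 beat
Sum = 0.5 + 3 + 2 + 1.5 + 1 + 2 + 1
= 11 beats


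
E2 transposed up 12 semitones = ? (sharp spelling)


E2: chromatic position 4 in octave 2 → absolute = 2×12 + 4 = 28
Transpose up 12: 28 + 12 = 40
40 = 3×12 + 4 → E in octave 3
Result = E3


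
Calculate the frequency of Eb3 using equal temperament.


Solution.
f = 440 × 2^(n/12) where n = semitones from A4
Eb3: -18 semitones from A4
f = 440 × 2^(-18/12)
f = 155.56 Hz


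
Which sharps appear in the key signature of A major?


Working:
Sharp major keys follow the circle of fifths: C(0), G(1), D(2), A(3), E(4), B(5), F#(6), C#(7)
A major has 3 sharps
Order of sharps: F# C# G# D# A# E# B# → first 3: F#, C#, G#
= F#, C#, G#


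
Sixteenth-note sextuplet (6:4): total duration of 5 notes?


Reasoning:
Sextuplet: 6 notes occupy the space of 4 sixteenth notes
Space = 4 × 1/4 = 1 beat
Each sextuplet note = 1 / 6 = 1/6 beats
5 notes = 5 × 1/6 = 5/6
= 5/6 beats


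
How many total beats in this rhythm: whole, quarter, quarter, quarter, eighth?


Step by step:
Beat values:
  whole = 4 beats
  quarter = 1 beat
  quarter = 1 beat
  quarter = 1 beat
  eighth = 0.5 beats
Sum = 4 + 1 + 1 + 1 + 0.5
= 7.5 beats


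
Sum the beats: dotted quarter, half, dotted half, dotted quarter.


Step by step:
Beat values:
  dotted quarter = 1.5 beats
  half = 2 beats
  dotted half = 3 beats
  dotted quarter = 1.5 beats
Sum = 1.5 + 2 + 3 + 1.5
= 8 beats


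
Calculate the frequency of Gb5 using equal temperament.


Reasoning:
f = 440 × 2^(n/12) where n = semitones from A4
Gb5: 9 semitones from A4
f = 440 × 2^(9/12)
f = 739.99 Hz


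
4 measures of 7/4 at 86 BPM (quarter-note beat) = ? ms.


Quarter-note beat duration = 60000 / 86 ms
Beats per measure (7/4) = 7
One measure = 7 × 60000 / 86 = 420000 / 86 ms
4 measures = 4 × 420000 / 86 = 1680000 / 86
= 19534.9 ms


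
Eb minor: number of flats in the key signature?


Flat minor keys: A(0), D(1), G(2), C(3), F(4), Bb(5), Eb(6), Ab(7)
Eb minor has 6 flats
Order of flats: Bb Eb Ab Db Gb Cb Fb → first 6: Bb, Eb, Ab, Db, Gb, Cb
= 6 flats


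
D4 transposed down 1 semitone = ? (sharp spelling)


D4: chromatic position 2 in octave 4 → absolute = 4×12 + 2 = 50
Transpose down 1: 50 - 1 = 49
49 = 4×12 + 1 → C# in octave 4
Result = C#4
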